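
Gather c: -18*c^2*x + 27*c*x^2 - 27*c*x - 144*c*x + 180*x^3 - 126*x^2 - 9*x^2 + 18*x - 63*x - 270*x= -18*c^2*x + c*(27*x^2 - 171*x) + 180*x^3 - 135*x^2 - 315*x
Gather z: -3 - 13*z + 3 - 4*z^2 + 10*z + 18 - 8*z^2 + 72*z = -12*z^2 + 69*z + 18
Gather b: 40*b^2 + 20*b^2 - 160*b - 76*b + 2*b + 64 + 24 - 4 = 60*b^2 - 234*b + 84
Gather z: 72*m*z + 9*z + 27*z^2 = 27*z^2 + z*(72*m + 9)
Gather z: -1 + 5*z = 5*z - 1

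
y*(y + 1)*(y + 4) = y^3 + 5*y^2 + 4*y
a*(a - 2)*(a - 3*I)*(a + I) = a^4 - 2*a^3 - 2*I*a^3 + 3*a^2 + 4*I*a^2 - 6*a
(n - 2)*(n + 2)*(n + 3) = n^3 + 3*n^2 - 4*n - 12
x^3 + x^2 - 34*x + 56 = (x - 4)*(x - 2)*(x + 7)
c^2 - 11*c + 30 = (c - 6)*(c - 5)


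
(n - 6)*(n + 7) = n^2 + n - 42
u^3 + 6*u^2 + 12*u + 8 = (u + 2)^3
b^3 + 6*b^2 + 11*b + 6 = (b + 1)*(b + 2)*(b + 3)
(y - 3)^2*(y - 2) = y^3 - 8*y^2 + 21*y - 18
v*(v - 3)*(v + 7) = v^3 + 4*v^2 - 21*v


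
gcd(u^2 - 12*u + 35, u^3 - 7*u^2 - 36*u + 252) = u - 7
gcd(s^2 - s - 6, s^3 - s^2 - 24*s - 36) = s + 2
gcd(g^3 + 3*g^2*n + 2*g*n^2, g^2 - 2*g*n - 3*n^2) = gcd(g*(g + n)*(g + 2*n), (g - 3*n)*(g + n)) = g + n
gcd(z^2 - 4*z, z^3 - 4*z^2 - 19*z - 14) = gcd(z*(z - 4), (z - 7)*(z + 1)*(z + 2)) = 1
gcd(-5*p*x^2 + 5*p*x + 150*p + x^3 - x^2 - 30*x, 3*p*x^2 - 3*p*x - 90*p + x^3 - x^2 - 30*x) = x^2 - x - 30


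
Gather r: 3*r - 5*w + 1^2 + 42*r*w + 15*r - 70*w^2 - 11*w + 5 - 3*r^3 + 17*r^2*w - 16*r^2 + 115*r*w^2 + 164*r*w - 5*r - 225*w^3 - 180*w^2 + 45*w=-3*r^3 + r^2*(17*w - 16) + r*(115*w^2 + 206*w + 13) - 225*w^3 - 250*w^2 + 29*w + 6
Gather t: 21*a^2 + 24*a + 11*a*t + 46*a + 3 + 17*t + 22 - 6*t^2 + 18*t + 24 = 21*a^2 + 70*a - 6*t^2 + t*(11*a + 35) + 49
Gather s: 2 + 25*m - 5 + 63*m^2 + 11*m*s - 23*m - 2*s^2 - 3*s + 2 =63*m^2 + 2*m - 2*s^2 + s*(11*m - 3) - 1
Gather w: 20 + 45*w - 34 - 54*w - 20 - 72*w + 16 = -81*w - 18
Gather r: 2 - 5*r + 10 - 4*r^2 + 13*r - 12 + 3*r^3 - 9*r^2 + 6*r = 3*r^3 - 13*r^2 + 14*r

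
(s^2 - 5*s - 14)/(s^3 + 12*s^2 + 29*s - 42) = (s^2 - 5*s - 14)/(s^3 + 12*s^2 + 29*s - 42)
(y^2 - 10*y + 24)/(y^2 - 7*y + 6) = (y - 4)/(y - 1)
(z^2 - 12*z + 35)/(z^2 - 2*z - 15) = (z - 7)/(z + 3)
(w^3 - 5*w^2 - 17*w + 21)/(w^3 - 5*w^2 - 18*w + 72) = (w^3 - 5*w^2 - 17*w + 21)/(w^3 - 5*w^2 - 18*w + 72)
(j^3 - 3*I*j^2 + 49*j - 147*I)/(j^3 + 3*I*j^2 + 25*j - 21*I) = (j - 7*I)/(j - I)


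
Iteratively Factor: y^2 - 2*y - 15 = (y + 3)*(y - 5)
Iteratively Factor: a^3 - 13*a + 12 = (a - 1)*(a^2 + a - 12) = (a - 3)*(a - 1)*(a + 4)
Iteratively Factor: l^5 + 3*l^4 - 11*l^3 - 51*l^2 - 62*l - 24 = (l + 1)*(l^4 + 2*l^3 - 13*l^2 - 38*l - 24) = (l - 4)*(l + 1)*(l^3 + 6*l^2 + 11*l + 6) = (l - 4)*(l + 1)*(l + 3)*(l^2 + 3*l + 2) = (l - 4)*(l + 1)*(l + 2)*(l + 3)*(l + 1)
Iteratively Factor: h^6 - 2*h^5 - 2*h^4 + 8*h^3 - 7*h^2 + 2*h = (h + 2)*(h^5 - 4*h^4 + 6*h^3 - 4*h^2 + h) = (h - 1)*(h + 2)*(h^4 - 3*h^3 + 3*h^2 - h) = (h - 1)^2*(h + 2)*(h^3 - 2*h^2 + h) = h*(h - 1)^2*(h + 2)*(h^2 - 2*h + 1) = h*(h - 1)^3*(h + 2)*(h - 1)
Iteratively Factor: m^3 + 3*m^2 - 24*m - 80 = (m + 4)*(m^2 - m - 20) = (m - 5)*(m + 4)*(m + 4)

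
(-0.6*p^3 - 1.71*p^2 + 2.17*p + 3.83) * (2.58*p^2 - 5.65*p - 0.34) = -1.548*p^5 - 1.0218*p^4 + 15.4641*p^3 - 1.7977*p^2 - 22.3773*p - 1.3022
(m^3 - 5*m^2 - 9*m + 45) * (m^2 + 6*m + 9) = m^5 + m^4 - 30*m^3 - 54*m^2 + 189*m + 405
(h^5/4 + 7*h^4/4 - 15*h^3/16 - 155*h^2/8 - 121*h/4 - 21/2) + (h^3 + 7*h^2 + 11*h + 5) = h^5/4 + 7*h^4/4 + h^3/16 - 99*h^2/8 - 77*h/4 - 11/2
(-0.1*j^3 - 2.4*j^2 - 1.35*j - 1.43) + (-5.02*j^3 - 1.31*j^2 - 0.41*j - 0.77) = -5.12*j^3 - 3.71*j^2 - 1.76*j - 2.2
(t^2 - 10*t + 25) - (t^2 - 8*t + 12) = 13 - 2*t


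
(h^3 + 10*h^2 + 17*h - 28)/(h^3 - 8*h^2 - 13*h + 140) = (h^2 + 6*h - 7)/(h^2 - 12*h + 35)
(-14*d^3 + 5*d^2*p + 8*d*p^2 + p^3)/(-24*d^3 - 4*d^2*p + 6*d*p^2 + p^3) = (-7*d^2 + 6*d*p + p^2)/(-12*d^2 + 4*d*p + p^2)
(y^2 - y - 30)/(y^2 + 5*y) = (y - 6)/y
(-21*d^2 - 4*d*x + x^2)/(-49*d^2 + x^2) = (3*d + x)/(7*d + x)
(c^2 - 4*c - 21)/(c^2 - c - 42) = (c + 3)/(c + 6)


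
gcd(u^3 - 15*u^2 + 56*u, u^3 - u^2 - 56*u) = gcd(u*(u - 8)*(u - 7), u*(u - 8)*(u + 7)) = u^2 - 8*u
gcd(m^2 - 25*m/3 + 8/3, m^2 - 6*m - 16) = m - 8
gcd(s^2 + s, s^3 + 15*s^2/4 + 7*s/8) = s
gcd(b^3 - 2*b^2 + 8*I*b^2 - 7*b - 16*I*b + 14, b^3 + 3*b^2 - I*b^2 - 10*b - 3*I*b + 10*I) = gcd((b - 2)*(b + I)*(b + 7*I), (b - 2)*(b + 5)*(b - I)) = b - 2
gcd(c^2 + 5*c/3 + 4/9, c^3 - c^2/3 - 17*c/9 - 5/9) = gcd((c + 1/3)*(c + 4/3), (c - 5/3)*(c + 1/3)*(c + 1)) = c + 1/3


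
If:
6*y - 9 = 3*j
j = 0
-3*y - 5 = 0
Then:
No Solution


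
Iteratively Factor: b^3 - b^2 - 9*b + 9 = (b - 3)*(b^2 + 2*b - 3) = (b - 3)*(b + 3)*(b - 1)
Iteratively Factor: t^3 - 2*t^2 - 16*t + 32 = (t - 2)*(t^2 - 16) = (t - 4)*(t - 2)*(t + 4)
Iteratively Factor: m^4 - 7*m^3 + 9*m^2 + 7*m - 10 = (m + 1)*(m^3 - 8*m^2 + 17*m - 10) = (m - 5)*(m + 1)*(m^2 - 3*m + 2) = (m - 5)*(m - 1)*(m + 1)*(m - 2)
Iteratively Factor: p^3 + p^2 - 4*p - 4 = (p - 2)*(p^2 + 3*p + 2) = (p - 2)*(p + 2)*(p + 1)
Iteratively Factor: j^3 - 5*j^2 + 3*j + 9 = (j + 1)*(j^2 - 6*j + 9) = (j - 3)*(j + 1)*(j - 3)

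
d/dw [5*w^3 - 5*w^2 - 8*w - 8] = 15*w^2 - 10*w - 8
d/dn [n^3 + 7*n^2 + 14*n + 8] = 3*n^2 + 14*n + 14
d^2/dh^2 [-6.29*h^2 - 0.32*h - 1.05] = -12.5800000000000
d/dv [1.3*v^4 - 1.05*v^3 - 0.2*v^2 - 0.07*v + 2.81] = 5.2*v^3 - 3.15*v^2 - 0.4*v - 0.07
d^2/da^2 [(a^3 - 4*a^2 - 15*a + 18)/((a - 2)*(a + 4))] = 10*(a^3 - 18*a^2 - 12*a - 56)/(a^6 + 6*a^5 - 12*a^4 - 88*a^3 + 96*a^2 + 384*a - 512)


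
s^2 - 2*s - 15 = (s - 5)*(s + 3)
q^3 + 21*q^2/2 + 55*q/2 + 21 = (q + 3/2)*(q + 2)*(q + 7)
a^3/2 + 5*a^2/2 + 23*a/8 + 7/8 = (a/2 + 1/4)*(a + 1)*(a + 7/2)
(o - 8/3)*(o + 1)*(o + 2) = o^3 + o^2/3 - 6*o - 16/3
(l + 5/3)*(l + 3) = l^2 + 14*l/3 + 5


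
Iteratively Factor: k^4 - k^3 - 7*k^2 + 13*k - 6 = (k - 1)*(k^3 - 7*k + 6) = (k - 1)^2*(k^2 + k - 6) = (k - 1)^2*(k + 3)*(k - 2)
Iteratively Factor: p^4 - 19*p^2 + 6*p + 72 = (p + 4)*(p^3 - 4*p^2 - 3*p + 18) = (p - 3)*(p + 4)*(p^2 - p - 6) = (p - 3)*(p + 2)*(p + 4)*(p - 3)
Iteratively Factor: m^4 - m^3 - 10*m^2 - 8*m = (m + 1)*(m^3 - 2*m^2 - 8*m) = m*(m + 1)*(m^2 - 2*m - 8) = m*(m - 4)*(m + 1)*(m + 2)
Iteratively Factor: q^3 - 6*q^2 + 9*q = (q - 3)*(q^2 - 3*q) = q*(q - 3)*(q - 3)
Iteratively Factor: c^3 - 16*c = (c - 4)*(c^2 + 4*c) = c*(c - 4)*(c + 4)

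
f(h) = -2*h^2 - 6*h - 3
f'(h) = -4*h - 6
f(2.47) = -30.02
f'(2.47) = -15.88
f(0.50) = -6.50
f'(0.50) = -8.00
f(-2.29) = 0.25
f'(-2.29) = 3.16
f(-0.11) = -2.36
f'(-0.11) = -5.56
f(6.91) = -139.96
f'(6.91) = -33.64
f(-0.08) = -2.53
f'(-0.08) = -5.68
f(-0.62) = -0.05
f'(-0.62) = -3.52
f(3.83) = -55.32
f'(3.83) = -21.32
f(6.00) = -111.00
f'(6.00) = -30.00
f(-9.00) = -111.00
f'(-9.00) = 30.00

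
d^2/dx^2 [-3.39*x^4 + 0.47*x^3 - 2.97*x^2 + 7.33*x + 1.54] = -40.68*x^2 + 2.82*x - 5.94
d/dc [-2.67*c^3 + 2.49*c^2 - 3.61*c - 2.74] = -8.01*c^2 + 4.98*c - 3.61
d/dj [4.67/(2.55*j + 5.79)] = -11.9085/(2.55*j + 5.79)^2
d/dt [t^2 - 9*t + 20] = 2*t - 9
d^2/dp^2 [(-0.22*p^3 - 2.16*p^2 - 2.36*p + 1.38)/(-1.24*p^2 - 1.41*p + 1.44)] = (4.44089209850063e-16*p^5 + 1.364812*p^3 + 7.72992*p^2 + 13.544496*p + 8.126028)/(1.906624*p^6 + 6.504048*p^5 + 0.753299999999999*p^4 - 12.302955*p^3 - 0.8748*p^2 + 8.771328*p - 2.985984)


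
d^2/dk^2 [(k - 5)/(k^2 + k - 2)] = 2*((4 - 3*k)*(k^2 + k - 2) + (k - 5)*(2*k + 1)^2)/(k^2 + k - 2)^3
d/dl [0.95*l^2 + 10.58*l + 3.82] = 1.9*l + 10.58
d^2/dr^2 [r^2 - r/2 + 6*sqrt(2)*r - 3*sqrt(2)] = 2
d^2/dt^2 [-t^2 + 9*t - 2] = -2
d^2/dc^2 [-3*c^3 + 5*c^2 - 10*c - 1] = 10 - 18*c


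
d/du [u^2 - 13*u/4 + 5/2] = 2*u - 13/4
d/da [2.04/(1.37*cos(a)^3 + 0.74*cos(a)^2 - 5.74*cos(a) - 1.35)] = (8.3844*cos(a)^2 + 3.0192*cos(a) - 11.7096)*sin(a)/(1.37*cos(a)^3 + 0.74*cos(a)^2 - 5.74*cos(a) - 1.35)^2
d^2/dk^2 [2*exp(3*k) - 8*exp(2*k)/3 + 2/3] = (18*exp(k) - 32/3)*exp(2*k)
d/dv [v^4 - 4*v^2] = 4*v*(v^2 - 2)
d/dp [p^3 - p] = 3*p^2 - 1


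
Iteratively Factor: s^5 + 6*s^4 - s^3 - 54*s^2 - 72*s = (s + 3)*(s^4 + 3*s^3 - 10*s^2 - 24*s) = s*(s + 3)*(s^3 + 3*s^2 - 10*s - 24) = s*(s + 3)*(s + 4)*(s^2 - s - 6) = s*(s - 3)*(s + 3)*(s + 4)*(s + 2)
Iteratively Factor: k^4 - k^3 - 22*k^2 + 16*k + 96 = (k + 4)*(k^3 - 5*k^2 - 2*k + 24) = (k + 2)*(k + 4)*(k^2 - 7*k + 12) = (k - 4)*(k + 2)*(k + 4)*(k - 3)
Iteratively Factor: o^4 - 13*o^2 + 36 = (o - 2)*(o^3 + 2*o^2 - 9*o - 18) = (o - 2)*(o + 3)*(o^2 - o - 6) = (o - 3)*(o - 2)*(o + 3)*(o + 2)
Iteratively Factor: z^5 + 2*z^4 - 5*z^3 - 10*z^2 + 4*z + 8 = (z - 2)*(z^4 + 4*z^3 + 3*z^2 - 4*z - 4) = (z - 2)*(z - 1)*(z^3 + 5*z^2 + 8*z + 4) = (z - 2)*(z - 1)*(z + 2)*(z^2 + 3*z + 2) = (z - 2)*(z - 1)*(z + 2)^2*(z + 1)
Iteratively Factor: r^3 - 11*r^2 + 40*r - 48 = (r - 4)*(r^2 - 7*r + 12) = (r - 4)*(r - 3)*(r - 4)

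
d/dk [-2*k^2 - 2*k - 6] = -4*k - 2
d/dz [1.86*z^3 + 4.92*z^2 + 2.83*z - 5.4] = 5.58*z^2 + 9.84*z + 2.83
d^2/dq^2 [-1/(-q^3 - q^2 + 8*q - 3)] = 2*(-(3*q + 1)*(q^3 + q^2 - 8*q + 3) + (3*q^2 + 2*q - 8)^2)/(q^3 + q^2 - 8*q + 3)^3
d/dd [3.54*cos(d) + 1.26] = -3.54*sin(d)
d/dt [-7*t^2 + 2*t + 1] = 2 - 14*t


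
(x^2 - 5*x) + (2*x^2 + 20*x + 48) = 3*x^2 + 15*x + 48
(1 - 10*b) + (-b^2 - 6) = -b^2 - 10*b - 5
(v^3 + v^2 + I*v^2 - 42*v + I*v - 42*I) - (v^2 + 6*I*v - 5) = v^3 + I*v^2 - 42*v - 5*I*v + 5 - 42*I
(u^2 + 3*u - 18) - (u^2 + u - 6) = 2*u - 12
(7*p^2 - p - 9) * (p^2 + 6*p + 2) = 7*p^4 + 41*p^3 - p^2 - 56*p - 18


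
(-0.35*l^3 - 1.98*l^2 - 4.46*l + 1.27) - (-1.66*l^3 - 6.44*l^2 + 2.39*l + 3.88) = 1.31*l^3 + 4.46*l^2 - 6.85*l - 2.61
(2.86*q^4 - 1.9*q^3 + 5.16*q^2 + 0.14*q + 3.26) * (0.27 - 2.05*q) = -5.863*q^5 + 4.6672*q^4 - 11.091*q^3 + 1.1062*q^2 - 6.6452*q + 0.8802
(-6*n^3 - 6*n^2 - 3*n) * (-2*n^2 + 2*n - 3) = 12*n^5 + 12*n^3 + 12*n^2 + 9*n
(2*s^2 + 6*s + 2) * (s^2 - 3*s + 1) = 2*s^4 - 14*s^2 + 2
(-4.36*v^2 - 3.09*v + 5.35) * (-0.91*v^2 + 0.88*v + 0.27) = 3.9676*v^4 - 1.0249*v^3 - 8.7649*v^2 + 3.8737*v + 1.4445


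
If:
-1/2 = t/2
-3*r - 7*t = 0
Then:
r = 7/3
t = -1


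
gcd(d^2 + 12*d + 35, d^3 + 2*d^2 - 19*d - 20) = d + 5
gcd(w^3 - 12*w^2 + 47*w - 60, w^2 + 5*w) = 1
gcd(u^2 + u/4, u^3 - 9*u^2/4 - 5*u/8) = u^2 + u/4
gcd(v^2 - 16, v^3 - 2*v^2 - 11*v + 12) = v - 4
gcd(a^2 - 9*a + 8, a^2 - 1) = a - 1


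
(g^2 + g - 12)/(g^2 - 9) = (g + 4)/(g + 3)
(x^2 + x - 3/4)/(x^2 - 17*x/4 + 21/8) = 2*(4*x^2 + 4*x - 3)/(8*x^2 - 34*x + 21)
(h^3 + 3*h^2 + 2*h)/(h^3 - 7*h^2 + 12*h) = (h^2 + 3*h + 2)/(h^2 - 7*h + 12)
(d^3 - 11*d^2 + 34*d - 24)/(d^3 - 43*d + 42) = (d - 4)/(d + 7)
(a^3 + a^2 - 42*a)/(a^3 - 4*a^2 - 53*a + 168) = a*(a - 6)/(a^2 - 11*a + 24)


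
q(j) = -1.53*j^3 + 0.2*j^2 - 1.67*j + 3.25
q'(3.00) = -41.78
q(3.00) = -41.27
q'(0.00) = -1.67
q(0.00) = 3.25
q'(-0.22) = -1.98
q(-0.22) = 3.64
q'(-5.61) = -148.37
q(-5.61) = 289.05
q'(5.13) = -120.41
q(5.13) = -206.61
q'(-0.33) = -2.30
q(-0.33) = 3.88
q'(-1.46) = -12.04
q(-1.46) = 10.88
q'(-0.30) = -2.20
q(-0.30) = 3.81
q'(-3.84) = -70.89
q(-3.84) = 99.25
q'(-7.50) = -262.86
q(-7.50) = 672.49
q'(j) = -4.59*j^2 + 0.4*j - 1.67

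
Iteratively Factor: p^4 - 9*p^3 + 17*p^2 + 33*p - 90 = (p - 3)*(p^3 - 6*p^2 - p + 30) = (p - 5)*(p - 3)*(p^2 - p - 6) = (p - 5)*(p - 3)^2*(p + 2)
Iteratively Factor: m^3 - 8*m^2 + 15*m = (m - 5)*(m^2 - 3*m) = m*(m - 5)*(m - 3)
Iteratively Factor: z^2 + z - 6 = (z - 2)*(z + 3)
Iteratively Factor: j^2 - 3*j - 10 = (j - 5)*(j + 2)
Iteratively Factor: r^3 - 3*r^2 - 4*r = (r - 4)*(r^2 + r) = (r - 4)*(r + 1)*(r)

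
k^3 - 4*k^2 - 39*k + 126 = (k - 7)*(k - 3)*(k + 6)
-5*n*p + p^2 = p*(-5*n + p)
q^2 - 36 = (q - 6)*(q + 6)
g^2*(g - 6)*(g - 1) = g^4 - 7*g^3 + 6*g^2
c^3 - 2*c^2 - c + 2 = (c - 2)*(c - 1)*(c + 1)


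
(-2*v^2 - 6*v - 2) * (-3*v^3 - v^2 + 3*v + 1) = 6*v^5 + 20*v^4 + 6*v^3 - 18*v^2 - 12*v - 2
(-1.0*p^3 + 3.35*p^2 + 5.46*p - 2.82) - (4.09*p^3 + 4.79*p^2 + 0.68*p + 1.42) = -5.09*p^3 - 1.44*p^2 + 4.78*p - 4.24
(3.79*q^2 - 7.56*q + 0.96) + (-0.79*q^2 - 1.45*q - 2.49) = 3.0*q^2 - 9.01*q - 1.53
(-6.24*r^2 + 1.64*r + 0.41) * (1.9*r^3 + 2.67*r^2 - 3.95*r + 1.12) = -11.856*r^5 - 13.5448*r^4 + 29.8058*r^3 - 12.3721*r^2 + 0.2173*r + 0.4592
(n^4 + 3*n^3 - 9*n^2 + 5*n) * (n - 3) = n^5 - 18*n^3 + 32*n^2 - 15*n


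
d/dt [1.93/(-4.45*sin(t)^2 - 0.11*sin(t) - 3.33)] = (17.177*sin(t) + 0.2123)*cos(t)/(4.45*sin(t)^2 + 0.11*sin(t) + 3.33)^2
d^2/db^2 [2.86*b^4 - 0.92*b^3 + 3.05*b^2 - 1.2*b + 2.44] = 34.32*b^2 - 5.52*b + 6.1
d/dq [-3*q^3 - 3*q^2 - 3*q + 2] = -9*q^2 - 6*q - 3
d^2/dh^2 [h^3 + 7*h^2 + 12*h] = 6*h + 14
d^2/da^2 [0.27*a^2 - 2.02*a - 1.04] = 0.540000000000000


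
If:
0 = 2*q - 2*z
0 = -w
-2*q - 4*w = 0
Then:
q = 0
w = 0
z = 0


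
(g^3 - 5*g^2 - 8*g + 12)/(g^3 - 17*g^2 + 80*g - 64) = (g^2 - 4*g - 12)/(g^2 - 16*g + 64)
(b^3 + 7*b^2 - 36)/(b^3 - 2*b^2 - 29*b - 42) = (b^2 + 4*b - 12)/(b^2 - 5*b - 14)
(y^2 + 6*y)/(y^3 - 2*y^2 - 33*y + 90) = y/(y^2 - 8*y + 15)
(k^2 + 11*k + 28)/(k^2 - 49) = (k + 4)/(k - 7)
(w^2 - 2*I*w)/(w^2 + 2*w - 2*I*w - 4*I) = w/(w + 2)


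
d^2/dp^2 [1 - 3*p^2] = -6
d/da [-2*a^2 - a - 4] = -4*a - 1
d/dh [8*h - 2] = 8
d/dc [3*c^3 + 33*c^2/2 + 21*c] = 9*c^2 + 33*c + 21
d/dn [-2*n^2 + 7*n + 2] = 7 - 4*n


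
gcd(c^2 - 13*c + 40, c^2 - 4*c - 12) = 1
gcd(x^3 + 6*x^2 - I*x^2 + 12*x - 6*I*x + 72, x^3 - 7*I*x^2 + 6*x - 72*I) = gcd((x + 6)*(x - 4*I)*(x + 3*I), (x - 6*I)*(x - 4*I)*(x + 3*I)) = x^2 - I*x + 12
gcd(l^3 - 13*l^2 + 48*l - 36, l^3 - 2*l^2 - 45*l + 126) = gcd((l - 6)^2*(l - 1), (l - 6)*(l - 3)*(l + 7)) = l - 6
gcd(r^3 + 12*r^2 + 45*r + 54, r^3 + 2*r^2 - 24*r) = r + 6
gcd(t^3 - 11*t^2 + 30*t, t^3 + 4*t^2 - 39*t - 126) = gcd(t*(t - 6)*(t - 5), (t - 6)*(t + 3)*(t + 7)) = t - 6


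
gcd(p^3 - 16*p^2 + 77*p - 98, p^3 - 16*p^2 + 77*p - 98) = p^3 - 16*p^2 + 77*p - 98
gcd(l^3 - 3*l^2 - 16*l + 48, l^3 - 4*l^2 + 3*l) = l - 3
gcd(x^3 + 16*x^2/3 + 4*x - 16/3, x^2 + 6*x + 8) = x^2 + 6*x + 8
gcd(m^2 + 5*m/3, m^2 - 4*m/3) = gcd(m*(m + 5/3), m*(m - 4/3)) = m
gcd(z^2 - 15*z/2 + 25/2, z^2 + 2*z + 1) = 1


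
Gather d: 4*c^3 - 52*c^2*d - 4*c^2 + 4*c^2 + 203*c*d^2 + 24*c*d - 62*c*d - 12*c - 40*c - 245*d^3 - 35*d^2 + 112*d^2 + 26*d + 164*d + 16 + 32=4*c^3 - 52*c - 245*d^3 + d^2*(203*c + 77) + d*(-52*c^2 - 38*c + 190) + 48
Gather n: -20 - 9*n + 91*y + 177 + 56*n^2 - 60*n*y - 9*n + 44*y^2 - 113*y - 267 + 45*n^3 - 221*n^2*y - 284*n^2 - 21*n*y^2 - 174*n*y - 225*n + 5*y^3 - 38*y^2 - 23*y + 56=45*n^3 + n^2*(-221*y - 228) + n*(-21*y^2 - 234*y - 243) + 5*y^3 + 6*y^2 - 45*y - 54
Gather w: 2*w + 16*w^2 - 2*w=16*w^2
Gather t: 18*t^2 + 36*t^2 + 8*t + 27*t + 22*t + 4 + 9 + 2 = 54*t^2 + 57*t + 15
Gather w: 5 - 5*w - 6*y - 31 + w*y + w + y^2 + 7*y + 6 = w*(y - 4) + y^2 + y - 20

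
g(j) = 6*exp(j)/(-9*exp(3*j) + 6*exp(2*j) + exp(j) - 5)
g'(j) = 6*(27*exp(3*j) - 12*exp(2*j) - exp(j))*exp(j)/(-9*exp(3*j) + 6*exp(2*j) + exp(j) - 5)^2 + 6*exp(j)/(-9*exp(3*j) + 6*exp(2*j) + exp(j) - 5)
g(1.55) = -0.03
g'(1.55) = 0.08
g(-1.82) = -0.21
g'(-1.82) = -0.22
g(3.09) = -0.00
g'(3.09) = 0.00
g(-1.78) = -0.22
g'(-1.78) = -0.23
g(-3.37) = -0.04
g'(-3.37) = -0.04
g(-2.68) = -0.08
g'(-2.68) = -0.09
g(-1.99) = -0.17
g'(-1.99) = -0.18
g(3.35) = -0.00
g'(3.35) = 0.00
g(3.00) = 0.00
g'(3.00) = 0.00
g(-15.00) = 0.00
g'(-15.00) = 0.00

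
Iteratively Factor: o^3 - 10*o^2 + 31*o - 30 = (o - 2)*(o^2 - 8*o + 15) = (o - 3)*(o - 2)*(o - 5)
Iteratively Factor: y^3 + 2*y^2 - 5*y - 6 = (y + 1)*(y^2 + y - 6) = (y + 1)*(y + 3)*(y - 2)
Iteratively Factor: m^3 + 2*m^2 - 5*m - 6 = (m + 3)*(m^2 - m - 2) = (m - 2)*(m + 3)*(m + 1)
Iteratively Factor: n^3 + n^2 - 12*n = (n + 4)*(n^2 - 3*n) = (n - 3)*(n + 4)*(n)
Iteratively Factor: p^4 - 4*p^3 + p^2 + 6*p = (p - 2)*(p^3 - 2*p^2 - 3*p) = p*(p - 2)*(p^2 - 2*p - 3) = p*(p - 3)*(p - 2)*(p + 1)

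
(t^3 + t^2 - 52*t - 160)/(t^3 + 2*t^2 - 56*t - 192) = (t + 5)/(t + 6)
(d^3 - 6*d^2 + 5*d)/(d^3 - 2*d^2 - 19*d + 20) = d/(d + 4)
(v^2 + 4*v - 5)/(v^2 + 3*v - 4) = (v + 5)/(v + 4)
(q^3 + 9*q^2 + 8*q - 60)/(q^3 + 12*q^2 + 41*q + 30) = (q - 2)/(q + 1)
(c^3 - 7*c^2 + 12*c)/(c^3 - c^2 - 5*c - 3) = c*(c - 4)/(c^2 + 2*c + 1)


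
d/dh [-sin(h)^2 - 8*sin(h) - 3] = -2*(sin(h) + 4)*cos(h)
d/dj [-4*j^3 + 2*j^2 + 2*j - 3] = -12*j^2 + 4*j + 2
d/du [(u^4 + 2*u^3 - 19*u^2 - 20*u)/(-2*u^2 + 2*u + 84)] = (-2*u^5 + u^4 + 172*u^3 + 213*u^2 - 1596*u - 840)/(2*(u^4 - 2*u^3 - 83*u^2 + 84*u + 1764))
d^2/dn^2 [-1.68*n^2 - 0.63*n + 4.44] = -3.36000000000000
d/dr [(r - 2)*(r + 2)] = 2*r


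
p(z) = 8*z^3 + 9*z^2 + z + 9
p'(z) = 24*z^2 + 18*z + 1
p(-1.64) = -3.72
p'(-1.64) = 36.03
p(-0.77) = 9.91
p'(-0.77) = 1.37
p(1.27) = 41.17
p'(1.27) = 62.57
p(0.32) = 10.50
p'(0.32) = 9.22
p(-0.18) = 9.06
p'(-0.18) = -1.46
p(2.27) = 151.22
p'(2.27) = 165.53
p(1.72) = 78.05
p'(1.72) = 102.96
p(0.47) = 12.29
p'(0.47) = 14.76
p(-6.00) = -1401.00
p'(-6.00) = 757.00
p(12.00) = 15141.00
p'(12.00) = 3673.00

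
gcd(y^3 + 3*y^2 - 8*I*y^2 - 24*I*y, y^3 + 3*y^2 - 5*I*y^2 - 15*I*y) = y^2 + 3*y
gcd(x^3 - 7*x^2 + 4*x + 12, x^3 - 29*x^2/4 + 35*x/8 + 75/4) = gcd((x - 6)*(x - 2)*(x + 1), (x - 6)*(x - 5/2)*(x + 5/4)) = x - 6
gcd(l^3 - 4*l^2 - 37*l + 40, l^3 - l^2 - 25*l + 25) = l^2 + 4*l - 5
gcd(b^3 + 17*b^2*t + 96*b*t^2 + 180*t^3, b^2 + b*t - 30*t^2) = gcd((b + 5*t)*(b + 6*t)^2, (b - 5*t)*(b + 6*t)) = b + 6*t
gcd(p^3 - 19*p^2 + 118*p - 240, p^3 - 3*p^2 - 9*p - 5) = p - 5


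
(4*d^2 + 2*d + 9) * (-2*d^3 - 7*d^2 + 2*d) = -8*d^5 - 32*d^4 - 24*d^3 - 59*d^2 + 18*d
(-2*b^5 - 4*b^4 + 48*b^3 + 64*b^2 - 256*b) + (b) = -2*b^5 - 4*b^4 + 48*b^3 + 64*b^2 - 255*b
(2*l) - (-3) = 2*l + 3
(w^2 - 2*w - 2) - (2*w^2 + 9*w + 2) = -w^2 - 11*w - 4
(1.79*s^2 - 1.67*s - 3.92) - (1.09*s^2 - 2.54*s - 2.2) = 0.7*s^2 + 0.87*s - 1.72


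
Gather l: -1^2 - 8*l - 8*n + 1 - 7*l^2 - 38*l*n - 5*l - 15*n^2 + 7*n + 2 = -7*l^2 + l*(-38*n - 13) - 15*n^2 - n + 2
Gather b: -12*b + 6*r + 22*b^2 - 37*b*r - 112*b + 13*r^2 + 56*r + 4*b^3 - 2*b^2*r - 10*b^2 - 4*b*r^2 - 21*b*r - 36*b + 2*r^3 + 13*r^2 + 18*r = 4*b^3 + b^2*(12 - 2*r) + b*(-4*r^2 - 58*r - 160) + 2*r^3 + 26*r^2 + 80*r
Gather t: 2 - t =2 - t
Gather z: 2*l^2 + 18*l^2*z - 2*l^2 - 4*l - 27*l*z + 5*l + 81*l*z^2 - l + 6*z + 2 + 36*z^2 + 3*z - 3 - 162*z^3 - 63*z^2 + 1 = -162*z^3 + z^2*(81*l - 27) + z*(18*l^2 - 27*l + 9)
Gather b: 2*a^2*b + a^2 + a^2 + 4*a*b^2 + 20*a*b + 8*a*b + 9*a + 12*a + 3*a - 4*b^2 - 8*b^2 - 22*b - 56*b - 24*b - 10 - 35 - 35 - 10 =2*a^2 + 24*a + b^2*(4*a - 12) + b*(2*a^2 + 28*a - 102) - 90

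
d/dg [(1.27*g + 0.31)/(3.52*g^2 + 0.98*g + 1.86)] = (-4.4704*g^2 - 2.1824*g + 2.0584)/(12.3904*g^4 + 6.8992*g^3 + 14.0548*g^2 + 3.6456*g + 3.4596)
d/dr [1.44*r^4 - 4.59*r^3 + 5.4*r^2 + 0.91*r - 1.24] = 5.76*r^3 - 13.77*r^2 + 10.8*r + 0.91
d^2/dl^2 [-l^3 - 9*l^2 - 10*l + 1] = -6*l - 18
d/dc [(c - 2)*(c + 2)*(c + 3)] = 3*c^2 + 6*c - 4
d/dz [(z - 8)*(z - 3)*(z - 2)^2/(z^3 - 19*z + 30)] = (z^2 + 10*z - 66)/(z^2 + 10*z + 25)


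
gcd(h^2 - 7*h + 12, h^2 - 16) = h - 4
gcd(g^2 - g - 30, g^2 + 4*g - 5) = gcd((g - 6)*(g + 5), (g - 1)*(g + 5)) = g + 5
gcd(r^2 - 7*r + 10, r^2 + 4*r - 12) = r - 2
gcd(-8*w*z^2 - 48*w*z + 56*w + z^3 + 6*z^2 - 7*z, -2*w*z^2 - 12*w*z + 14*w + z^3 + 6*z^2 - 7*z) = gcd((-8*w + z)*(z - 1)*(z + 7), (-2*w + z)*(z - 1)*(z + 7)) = z^2 + 6*z - 7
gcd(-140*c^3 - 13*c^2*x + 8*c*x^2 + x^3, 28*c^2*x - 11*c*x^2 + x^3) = -4*c + x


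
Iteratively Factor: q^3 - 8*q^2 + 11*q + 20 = (q + 1)*(q^2 - 9*q + 20) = (q - 4)*(q + 1)*(q - 5)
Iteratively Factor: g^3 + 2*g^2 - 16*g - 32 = (g + 2)*(g^2 - 16) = (g + 2)*(g + 4)*(g - 4)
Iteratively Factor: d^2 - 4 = (d - 2)*(d + 2)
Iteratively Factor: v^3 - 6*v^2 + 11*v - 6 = (v - 2)*(v^2 - 4*v + 3) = (v - 3)*(v - 2)*(v - 1)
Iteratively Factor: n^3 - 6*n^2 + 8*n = (n - 4)*(n^2 - 2*n) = (n - 4)*(n - 2)*(n)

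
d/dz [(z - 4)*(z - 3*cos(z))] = z + (z - 4)*(3*sin(z) + 1) - 3*cos(z)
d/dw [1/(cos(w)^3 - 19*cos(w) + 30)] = (3*cos(w)^2 - 19)*sin(w)/(cos(w)^3 - 19*cos(w) + 30)^2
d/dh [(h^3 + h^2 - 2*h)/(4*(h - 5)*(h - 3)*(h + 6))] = (-3*h^4 - 62*h^3 + 233*h^2 + 180*h - 180)/(4*(h^6 - 4*h^5 - 62*h^4 + 312*h^3 + 729*h^2 - 5940*h + 8100))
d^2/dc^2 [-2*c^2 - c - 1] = -4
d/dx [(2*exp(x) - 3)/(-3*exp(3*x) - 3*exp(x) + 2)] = (3*(2*exp(x) - 3)*(3*exp(2*x) + 1) - 6*exp(3*x) - 6*exp(x) + 4)*exp(x)/(3*exp(3*x) + 3*exp(x) - 2)^2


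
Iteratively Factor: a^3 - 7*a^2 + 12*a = (a - 3)*(a^2 - 4*a) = (a - 4)*(a - 3)*(a)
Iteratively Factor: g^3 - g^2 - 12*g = (g)*(g^2 - g - 12) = g*(g - 4)*(g + 3)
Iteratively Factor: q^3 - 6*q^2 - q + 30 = (q - 3)*(q^2 - 3*q - 10) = (q - 3)*(q + 2)*(q - 5)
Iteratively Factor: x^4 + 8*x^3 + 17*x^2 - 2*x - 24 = (x - 1)*(x^3 + 9*x^2 + 26*x + 24) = (x - 1)*(x + 4)*(x^2 + 5*x + 6) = (x - 1)*(x + 2)*(x + 4)*(x + 3)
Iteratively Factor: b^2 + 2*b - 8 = (b + 4)*(b - 2)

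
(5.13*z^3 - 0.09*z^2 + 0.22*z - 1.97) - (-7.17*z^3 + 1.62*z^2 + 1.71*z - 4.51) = 12.3*z^3 - 1.71*z^2 - 1.49*z + 2.54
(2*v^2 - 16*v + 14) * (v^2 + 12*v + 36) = 2*v^4 + 8*v^3 - 106*v^2 - 408*v + 504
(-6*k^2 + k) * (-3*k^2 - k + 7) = 18*k^4 + 3*k^3 - 43*k^2 + 7*k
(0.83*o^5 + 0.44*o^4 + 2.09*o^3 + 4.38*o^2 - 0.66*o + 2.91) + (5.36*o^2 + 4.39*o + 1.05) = 0.83*o^5 + 0.44*o^4 + 2.09*o^3 + 9.74*o^2 + 3.73*o + 3.96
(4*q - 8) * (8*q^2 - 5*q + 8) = 32*q^3 - 84*q^2 + 72*q - 64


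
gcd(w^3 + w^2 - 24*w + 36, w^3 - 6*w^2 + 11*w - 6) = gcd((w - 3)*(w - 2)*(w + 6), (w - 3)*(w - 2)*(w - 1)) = w^2 - 5*w + 6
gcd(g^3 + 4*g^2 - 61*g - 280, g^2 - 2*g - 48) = g - 8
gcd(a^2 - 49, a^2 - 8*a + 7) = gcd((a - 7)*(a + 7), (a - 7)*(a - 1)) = a - 7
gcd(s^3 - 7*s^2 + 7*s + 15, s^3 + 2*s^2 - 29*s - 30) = s^2 - 4*s - 5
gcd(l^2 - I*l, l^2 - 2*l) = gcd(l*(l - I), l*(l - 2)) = l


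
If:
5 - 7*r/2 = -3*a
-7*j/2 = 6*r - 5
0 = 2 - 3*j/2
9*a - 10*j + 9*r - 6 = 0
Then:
No Solution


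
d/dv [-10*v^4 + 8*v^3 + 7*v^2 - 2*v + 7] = -40*v^3 + 24*v^2 + 14*v - 2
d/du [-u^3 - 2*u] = -3*u^2 - 2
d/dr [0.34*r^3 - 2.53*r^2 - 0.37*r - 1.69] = 1.02*r^2 - 5.06*r - 0.37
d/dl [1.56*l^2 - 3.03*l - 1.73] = 3.12*l - 3.03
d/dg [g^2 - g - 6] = 2*g - 1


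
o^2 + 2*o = o*(o + 2)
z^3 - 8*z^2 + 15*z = z*(z - 5)*(z - 3)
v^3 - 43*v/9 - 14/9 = (v - 7/3)*(v + 1/3)*(v + 2)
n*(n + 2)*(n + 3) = n^3 + 5*n^2 + 6*n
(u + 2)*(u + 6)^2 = u^3 + 14*u^2 + 60*u + 72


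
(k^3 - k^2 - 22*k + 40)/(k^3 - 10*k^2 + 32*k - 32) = (k + 5)/(k - 4)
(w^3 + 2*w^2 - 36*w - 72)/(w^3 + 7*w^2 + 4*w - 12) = (w - 6)/(w - 1)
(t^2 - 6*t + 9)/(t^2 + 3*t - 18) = (t - 3)/(t + 6)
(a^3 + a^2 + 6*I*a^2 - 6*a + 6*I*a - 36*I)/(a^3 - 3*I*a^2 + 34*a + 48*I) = (a^3 + a^2*(1 + 6*I) + 6*a*(-1 + I) - 36*I)/(a^3 - 3*I*a^2 + 34*a + 48*I)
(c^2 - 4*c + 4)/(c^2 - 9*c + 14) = (c - 2)/(c - 7)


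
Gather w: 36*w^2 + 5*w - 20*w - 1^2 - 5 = 36*w^2 - 15*w - 6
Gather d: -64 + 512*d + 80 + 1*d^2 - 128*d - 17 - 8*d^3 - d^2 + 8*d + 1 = -8*d^3 + 392*d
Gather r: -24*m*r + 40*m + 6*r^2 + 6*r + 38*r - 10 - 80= 40*m + 6*r^2 + r*(44 - 24*m) - 90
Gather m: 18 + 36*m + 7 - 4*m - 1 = 32*m + 24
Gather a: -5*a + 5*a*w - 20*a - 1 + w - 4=a*(5*w - 25) + w - 5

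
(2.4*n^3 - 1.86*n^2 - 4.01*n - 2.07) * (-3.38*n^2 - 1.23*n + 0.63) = -8.112*n^5 + 3.3348*n^4 + 17.3536*n^3 + 10.7571*n^2 + 0.0197999999999996*n - 1.3041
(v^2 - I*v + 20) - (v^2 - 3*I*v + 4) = 2*I*v + 16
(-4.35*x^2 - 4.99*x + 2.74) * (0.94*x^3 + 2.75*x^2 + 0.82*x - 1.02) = -4.089*x^5 - 16.6531*x^4 - 14.7139*x^3 + 7.8802*x^2 + 7.3366*x - 2.7948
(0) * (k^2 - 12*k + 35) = 0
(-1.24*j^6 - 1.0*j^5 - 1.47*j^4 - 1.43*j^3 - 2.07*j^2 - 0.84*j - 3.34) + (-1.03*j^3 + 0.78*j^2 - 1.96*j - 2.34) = -1.24*j^6 - 1.0*j^5 - 1.47*j^4 - 2.46*j^3 - 1.29*j^2 - 2.8*j - 5.68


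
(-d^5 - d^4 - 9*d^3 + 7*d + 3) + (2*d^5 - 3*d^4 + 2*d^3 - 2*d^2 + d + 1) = d^5 - 4*d^4 - 7*d^3 - 2*d^2 + 8*d + 4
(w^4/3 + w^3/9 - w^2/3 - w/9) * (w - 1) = w^5/3 - 2*w^4/9 - 4*w^3/9 + 2*w^2/9 + w/9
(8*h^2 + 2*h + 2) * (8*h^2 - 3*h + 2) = 64*h^4 - 8*h^3 + 26*h^2 - 2*h + 4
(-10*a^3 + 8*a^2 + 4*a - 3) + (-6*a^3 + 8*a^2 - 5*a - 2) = -16*a^3 + 16*a^2 - a - 5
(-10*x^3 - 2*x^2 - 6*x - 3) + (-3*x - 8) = -10*x^3 - 2*x^2 - 9*x - 11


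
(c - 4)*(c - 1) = c^2 - 5*c + 4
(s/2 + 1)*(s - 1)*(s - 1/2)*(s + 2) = s^4/2 + 5*s^3/4 - 3*s^2/4 - 2*s + 1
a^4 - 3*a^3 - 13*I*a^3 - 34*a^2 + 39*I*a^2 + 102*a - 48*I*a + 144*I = (a - 3)*(a - 8*I)*(a - 6*I)*(a + I)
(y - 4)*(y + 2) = y^2 - 2*y - 8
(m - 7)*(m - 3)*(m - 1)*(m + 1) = m^4 - 10*m^3 + 20*m^2 + 10*m - 21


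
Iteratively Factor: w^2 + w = (w)*(w + 1)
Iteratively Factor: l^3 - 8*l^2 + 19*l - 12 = (l - 4)*(l^2 - 4*l + 3) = (l - 4)*(l - 1)*(l - 3)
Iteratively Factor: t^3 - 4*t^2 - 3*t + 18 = (t - 3)*(t^2 - t - 6) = (t - 3)^2*(t + 2)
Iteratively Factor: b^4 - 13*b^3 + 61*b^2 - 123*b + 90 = (b - 2)*(b^3 - 11*b^2 + 39*b - 45) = (b - 3)*(b - 2)*(b^2 - 8*b + 15) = (b - 3)^2*(b - 2)*(b - 5)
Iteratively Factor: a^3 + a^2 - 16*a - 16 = (a + 4)*(a^2 - 3*a - 4) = (a - 4)*(a + 4)*(a + 1)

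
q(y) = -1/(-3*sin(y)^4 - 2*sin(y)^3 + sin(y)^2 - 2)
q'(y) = -(12*sin(y)^3*cos(y) + 6*sin(y)^2*cos(y) - 2*sin(y)*cos(y))/(-3*sin(y)^4 - 2*sin(y)^3 + sin(y)^2 - 2)^2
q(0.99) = 0.25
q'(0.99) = -0.34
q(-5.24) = 0.24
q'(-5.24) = -0.30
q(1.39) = 0.17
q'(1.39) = -0.08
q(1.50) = 0.17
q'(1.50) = -0.03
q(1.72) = 0.17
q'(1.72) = 0.07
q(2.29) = 0.31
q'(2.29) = 0.44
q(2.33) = 0.33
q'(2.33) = 0.46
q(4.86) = 0.51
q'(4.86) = 0.14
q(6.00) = 0.53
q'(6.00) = -0.20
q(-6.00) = 0.50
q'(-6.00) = -0.04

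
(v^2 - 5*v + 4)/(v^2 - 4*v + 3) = (v - 4)/(v - 3)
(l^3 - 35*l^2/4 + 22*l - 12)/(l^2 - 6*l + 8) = (l^2 - 19*l/4 + 3)/(l - 2)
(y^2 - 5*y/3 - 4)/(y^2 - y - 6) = (y + 4/3)/(y + 2)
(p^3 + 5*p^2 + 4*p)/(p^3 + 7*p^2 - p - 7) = p*(p + 4)/(p^2 + 6*p - 7)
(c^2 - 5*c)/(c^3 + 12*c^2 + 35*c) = (c - 5)/(c^2 + 12*c + 35)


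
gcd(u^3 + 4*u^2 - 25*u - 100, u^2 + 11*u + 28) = u + 4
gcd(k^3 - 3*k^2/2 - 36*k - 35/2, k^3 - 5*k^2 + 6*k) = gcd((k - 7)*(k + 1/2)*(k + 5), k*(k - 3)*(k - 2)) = 1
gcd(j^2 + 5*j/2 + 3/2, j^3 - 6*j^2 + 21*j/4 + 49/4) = j + 1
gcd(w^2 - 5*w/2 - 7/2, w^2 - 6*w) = 1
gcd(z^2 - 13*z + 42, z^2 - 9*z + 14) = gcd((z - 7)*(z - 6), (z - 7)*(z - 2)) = z - 7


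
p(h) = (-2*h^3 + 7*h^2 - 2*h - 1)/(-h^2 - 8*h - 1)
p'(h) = (2*h + 8)*(-2*h^3 + 7*h^2 - 2*h - 1)/(-h^2 - 8*h - 1)^2 + (-6*h^2 + 14*h - 2)/(-h^2 - 8*h - 1)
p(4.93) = 1.24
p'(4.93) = 0.87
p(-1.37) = 2.48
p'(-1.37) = -2.40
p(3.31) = 0.09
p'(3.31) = 0.52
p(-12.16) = -90.23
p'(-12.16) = -8.01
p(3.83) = 0.40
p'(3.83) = 0.65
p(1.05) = -0.22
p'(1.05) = -0.37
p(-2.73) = 7.27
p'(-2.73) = -4.97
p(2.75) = -0.16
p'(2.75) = 0.36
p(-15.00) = -78.81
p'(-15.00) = -1.62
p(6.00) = 2.27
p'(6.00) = 1.04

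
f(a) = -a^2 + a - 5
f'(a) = 1 - 2*a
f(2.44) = -8.51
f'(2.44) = -3.88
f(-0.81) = -6.47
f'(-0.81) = 2.62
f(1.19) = -5.23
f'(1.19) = -1.38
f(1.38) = -5.52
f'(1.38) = -1.76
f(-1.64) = -9.33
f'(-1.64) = 4.28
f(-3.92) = -24.29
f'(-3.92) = 8.84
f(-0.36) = -5.49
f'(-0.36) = 1.72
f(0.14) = -4.88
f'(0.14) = 0.72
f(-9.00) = -95.00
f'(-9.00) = 19.00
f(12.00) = -137.00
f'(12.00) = -23.00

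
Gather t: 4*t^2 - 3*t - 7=4*t^2 - 3*t - 7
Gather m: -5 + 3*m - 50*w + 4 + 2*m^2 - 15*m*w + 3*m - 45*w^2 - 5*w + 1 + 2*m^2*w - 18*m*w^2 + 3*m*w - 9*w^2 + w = m^2*(2*w + 2) + m*(-18*w^2 - 12*w + 6) - 54*w^2 - 54*w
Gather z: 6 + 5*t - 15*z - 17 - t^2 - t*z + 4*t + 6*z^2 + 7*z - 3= -t^2 + 9*t + 6*z^2 + z*(-t - 8) - 14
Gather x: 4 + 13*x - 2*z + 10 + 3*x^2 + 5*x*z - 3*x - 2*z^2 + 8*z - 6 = 3*x^2 + x*(5*z + 10) - 2*z^2 + 6*z + 8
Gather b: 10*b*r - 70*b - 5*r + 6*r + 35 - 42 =b*(10*r - 70) + r - 7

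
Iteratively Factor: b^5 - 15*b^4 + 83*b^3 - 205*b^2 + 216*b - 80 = (b - 4)*(b^4 - 11*b^3 + 39*b^2 - 49*b + 20) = (b - 4)*(b - 1)*(b^3 - 10*b^2 + 29*b - 20) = (b - 4)^2*(b - 1)*(b^2 - 6*b + 5) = (b - 5)*(b - 4)^2*(b - 1)*(b - 1)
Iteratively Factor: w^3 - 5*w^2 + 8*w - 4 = (w - 1)*(w^2 - 4*w + 4) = (w - 2)*(w - 1)*(w - 2)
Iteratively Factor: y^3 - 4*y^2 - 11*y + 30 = (y - 2)*(y^2 - 2*y - 15) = (y - 2)*(y + 3)*(y - 5)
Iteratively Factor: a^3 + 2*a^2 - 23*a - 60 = (a + 3)*(a^2 - a - 20) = (a - 5)*(a + 3)*(a + 4)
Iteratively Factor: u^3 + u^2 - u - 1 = (u + 1)*(u^2 - 1) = (u + 1)^2*(u - 1)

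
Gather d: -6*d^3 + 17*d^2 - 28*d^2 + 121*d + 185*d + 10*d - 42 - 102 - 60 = -6*d^3 - 11*d^2 + 316*d - 204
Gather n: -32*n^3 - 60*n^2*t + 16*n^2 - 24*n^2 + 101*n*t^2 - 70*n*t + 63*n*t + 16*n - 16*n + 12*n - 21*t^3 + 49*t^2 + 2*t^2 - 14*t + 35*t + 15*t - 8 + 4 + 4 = -32*n^3 + n^2*(-60*t - 8) + n*(101*t^2 - 7*t + 12) - 21*t^3 + 51*t^2 + 36*t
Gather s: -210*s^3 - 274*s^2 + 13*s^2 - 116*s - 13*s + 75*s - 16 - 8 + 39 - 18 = -210*s^3 - 261*s^2 - 54*s - 3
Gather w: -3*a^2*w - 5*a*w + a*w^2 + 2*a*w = a*w^2 + w*(-3*a^2 - 3*a)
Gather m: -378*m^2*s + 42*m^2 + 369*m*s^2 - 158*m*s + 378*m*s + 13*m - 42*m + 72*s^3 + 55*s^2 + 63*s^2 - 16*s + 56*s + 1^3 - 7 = m^2*(42 - 378*s) + m*(369*s^2 + 220*s - 29) + 72*s^3 + 118*s^2 + 40*s - 6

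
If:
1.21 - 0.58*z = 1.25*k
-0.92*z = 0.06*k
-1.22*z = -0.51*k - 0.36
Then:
No Solution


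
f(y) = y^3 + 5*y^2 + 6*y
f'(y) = 3*y^2 + 10*y + 6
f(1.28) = 17.97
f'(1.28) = 23.72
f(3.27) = 108.05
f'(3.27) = 70.78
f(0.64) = 6.15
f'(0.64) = 13.63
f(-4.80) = -24.19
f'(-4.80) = 27.12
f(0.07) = 0.44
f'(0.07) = 6.71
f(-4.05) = -8.72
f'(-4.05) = 14.71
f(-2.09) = 0.17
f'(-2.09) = -1.80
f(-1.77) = -0.50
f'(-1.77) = -2.30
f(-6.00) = -72.00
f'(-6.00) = 54.00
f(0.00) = 0.00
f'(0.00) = 6.00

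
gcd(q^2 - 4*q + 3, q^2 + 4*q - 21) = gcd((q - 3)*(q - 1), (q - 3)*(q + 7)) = q - 3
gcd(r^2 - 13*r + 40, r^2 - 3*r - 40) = r - 8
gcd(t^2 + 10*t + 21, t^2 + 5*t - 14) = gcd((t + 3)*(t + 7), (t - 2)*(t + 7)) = t + 7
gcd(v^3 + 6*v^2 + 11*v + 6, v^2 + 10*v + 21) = v + 3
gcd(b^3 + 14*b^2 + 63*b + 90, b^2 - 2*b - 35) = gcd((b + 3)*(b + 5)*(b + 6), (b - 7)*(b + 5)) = b + 5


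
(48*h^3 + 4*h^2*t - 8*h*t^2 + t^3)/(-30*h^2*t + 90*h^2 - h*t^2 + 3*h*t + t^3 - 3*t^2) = (-8*h^2 - 2*h*t + t^2)/(5*h*t - 15*h + t^2 - 3*t)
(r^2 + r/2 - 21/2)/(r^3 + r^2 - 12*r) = (r + 7/2)/(r*(r + 4))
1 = 1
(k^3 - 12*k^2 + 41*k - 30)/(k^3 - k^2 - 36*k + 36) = (k - 5)/(k + 6)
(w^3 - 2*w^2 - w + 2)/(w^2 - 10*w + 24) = (w^3 - 2*w^2 - w + 2)/(w^2 - 10*w + 24)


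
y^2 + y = y*(y + 1)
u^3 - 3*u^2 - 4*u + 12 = (u - 3)*(u - 2)*(u + 2)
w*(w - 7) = w^2 - 7*w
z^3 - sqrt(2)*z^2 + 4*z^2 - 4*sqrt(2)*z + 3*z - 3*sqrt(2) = (z + 1)*(z + 3)*(z - sqrt(2))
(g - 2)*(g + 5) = g^2 + 3*g - 10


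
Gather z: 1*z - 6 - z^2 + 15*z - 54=-z^2 + 16*z - 60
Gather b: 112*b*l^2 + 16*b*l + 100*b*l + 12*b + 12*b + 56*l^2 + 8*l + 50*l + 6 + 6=b*(112*l^2 + 116*l + 24) + 56*l^2 + 58*l + 12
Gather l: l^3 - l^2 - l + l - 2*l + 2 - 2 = l^3 - l^2 - 2*l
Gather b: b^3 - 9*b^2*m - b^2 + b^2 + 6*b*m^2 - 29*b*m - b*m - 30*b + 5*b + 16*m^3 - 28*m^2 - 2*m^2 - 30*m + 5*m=b^3 - 9*b^2*m + b*(6*m^2 - 30*m - 25) + 16*m^3 - 30*m^2 - 25*m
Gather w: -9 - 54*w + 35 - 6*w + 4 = 30 - 60*w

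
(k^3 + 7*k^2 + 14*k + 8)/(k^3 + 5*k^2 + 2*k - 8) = (k + 1)/(k - 1)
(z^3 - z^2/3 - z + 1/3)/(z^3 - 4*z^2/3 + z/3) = (z + 1)/z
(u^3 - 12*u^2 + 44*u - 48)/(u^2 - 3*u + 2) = (u^2 - 10*u + 24)/(u - 1)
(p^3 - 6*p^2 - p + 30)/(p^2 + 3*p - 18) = (p^2 - 3*p - 10)/(p + 6)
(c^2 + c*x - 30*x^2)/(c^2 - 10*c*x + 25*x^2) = (-c - 6*x)/(-c + 5*x)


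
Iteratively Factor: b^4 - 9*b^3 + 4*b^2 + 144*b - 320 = (b - 5)*(b^3 - 4*b^2 - 16*b + 64) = (b - 5)*(b - 4)*(b^2 - 16) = (b - 5)*(b - 4)^2*(b + 4)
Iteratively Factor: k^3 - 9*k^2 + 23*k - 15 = (k - 1)*(k^2 - 8*k + 15) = (k - 5)*(k - 1)*(k - 3)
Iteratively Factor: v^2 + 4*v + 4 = (v + 2)*(v + 2)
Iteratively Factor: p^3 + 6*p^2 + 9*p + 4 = (p + 1)*(p^2 + 5*p + 4) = (p + 1)*(p + 4)*(p + 1)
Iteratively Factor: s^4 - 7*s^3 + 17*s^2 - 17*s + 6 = (s - 1)*(s^3 - 6*s^2 + 11*s - 6) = (s - 1)^2*(s^2 - 5*s + 6) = (s - 2)*(s - 1)^2*(s - 3)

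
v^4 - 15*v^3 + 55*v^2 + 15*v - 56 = (v - 8)*(v - 7)*(v - 1)*(v + 1)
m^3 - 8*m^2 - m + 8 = (m - 8)*(m - 1)*(m + 1)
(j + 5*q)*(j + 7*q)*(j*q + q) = j^3*q + 12*j^2*q^2 + j^2*q + 35*j*q^3 + 12*j*q^2 + 35*q^3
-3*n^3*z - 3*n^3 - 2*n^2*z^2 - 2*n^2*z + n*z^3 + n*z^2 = (-3*n + z)*(n + z)*(n*z + n)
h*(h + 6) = h^2 + 6*h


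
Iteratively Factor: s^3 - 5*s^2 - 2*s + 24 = (s - 3)*(s^2 - 2*s - 8) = (s - 4)*(s - 3)*(s + 2)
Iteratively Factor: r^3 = (r)*(r^2) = r^2*(r)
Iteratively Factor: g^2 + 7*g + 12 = (g + 4)*(g + 3)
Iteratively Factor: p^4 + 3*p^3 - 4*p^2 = (p - 1)*(p^3 + 4*p^2) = (p - 1)*(p + 4)*(p^2) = p*(p - 1)*(p + 4)*(p)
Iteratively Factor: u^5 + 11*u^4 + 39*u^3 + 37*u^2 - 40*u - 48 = (u - 1)*(u^4 + 12*u^3 + 51*u^2 + 88*u + 48) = (u - 1)*(u + 4)*(u^3 + 8*u^2 + 19*u + 12) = (u - 1)*(u + 1)*(u + 4)*(u^2 + 7*u + 12) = (u - 1)*(u + 1)*(u + 3)*(u + 4)*(u + 4)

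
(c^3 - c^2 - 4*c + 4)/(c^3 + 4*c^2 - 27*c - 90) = (c^3 - c^2 - 4*c + 4)/(c^3 + 4*c^2 - 27*c - 90)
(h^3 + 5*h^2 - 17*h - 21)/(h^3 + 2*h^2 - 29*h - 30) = (h^2 + 4*h - 21)/(h^2 + h - 30)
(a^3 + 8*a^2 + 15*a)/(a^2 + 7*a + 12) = a*(a + 5)/(a + 4)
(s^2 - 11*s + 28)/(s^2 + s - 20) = (s - 7)/(s + 5)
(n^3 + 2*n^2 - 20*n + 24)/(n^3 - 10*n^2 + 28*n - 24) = (n + 6)/(n - 6)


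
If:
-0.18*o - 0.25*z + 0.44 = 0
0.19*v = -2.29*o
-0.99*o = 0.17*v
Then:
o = 0.00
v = 0.00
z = 1.76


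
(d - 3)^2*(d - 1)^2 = d^4 - 8*d^3 + 22*d^2 - 24*d + 9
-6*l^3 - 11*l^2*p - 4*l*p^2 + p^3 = (-6*l + p)*(l + p)^2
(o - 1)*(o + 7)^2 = o^3 + 13*o^2 + 35*o - 49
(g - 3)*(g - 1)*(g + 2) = g^3 - 2*g^2 - 5*g + 6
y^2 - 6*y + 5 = (y - 5)*(y - 1)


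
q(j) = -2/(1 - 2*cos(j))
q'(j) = 4*sin(j)/(1 - 2*cos(j))^2 = 4*sin(j)/(2*cos(j) - 1)^2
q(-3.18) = -0.67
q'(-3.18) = 0.02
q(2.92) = -0.68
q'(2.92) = 0.10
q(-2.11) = -0.99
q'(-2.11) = -0.84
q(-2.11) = -0.99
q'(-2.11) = -0.84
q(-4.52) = -1.45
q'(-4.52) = 2.05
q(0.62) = 3.19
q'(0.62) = 5.90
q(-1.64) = -1.76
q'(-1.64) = -3.08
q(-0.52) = 2.72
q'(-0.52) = -3.67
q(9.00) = -0.71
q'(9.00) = 0.21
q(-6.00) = 2.17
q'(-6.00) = 1.32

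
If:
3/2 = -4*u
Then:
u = -3/8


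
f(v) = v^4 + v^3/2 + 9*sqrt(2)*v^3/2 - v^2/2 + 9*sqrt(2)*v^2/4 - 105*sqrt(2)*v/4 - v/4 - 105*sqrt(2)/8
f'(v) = 4*v^3 + 3*v^2/2 + 27*sqrt(2)*v^2/2 - v + 9*sqrt(2)*v/2 - 105*sqrt(2)/4 - 1/4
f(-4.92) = -1.28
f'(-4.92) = -41.69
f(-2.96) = 14.31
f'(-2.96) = 23.43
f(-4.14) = -11.16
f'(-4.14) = 9.52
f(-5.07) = 6.06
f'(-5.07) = -56.55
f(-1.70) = 27.35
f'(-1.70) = -6.63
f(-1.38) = 23.71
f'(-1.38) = -16.07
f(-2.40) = 24.87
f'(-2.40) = 13.07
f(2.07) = -5.19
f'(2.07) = 97.44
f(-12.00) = 9691.20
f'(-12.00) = -4048.51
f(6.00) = 2632.37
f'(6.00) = 1600.12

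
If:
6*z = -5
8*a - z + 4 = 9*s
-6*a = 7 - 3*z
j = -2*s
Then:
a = -19/12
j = 47/27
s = -47/54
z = -5/6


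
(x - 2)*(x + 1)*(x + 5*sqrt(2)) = x^3 - x^2 + 5*sqrt(2)*x^2 - 5*sqrt(2)*x - 2*x - 10*sqrt(2)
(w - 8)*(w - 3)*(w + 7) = w^3 - 4*w^2 - 53*w + 168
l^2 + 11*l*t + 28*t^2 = (l + 4*t)*(l + 7*t)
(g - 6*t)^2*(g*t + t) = g^3*t - 12*g^2*t^2 + g^2*t + 36*g*t^3 - 12*g*t^2 + 36*t^3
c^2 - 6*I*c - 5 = (c - 5*I)*(c - I)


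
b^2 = b^2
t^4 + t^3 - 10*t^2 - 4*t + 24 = (t - 2)^2*(t + 2)*(t + 3)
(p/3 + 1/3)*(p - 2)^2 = p^3/3 - p^2 + 4/3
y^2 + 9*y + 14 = (y + 2)*(y + 7)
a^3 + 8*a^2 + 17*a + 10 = (a + 1)*(a + 2)*(a + 5)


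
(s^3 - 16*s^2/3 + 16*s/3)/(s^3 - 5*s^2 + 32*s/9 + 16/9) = 3*s/(3*s + 1)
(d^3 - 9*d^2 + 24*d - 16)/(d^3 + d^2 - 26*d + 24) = (d - 4)/(d + 6)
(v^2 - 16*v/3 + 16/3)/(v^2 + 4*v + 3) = (3*v^2 - 16*v + 16)/(3*(v^2 + 4*v + 3))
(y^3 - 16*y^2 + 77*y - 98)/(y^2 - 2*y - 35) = (y^2 - 9*y + 14)/(y + 5)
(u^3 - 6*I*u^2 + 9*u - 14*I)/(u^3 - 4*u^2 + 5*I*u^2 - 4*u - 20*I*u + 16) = (u^3 - 6*I*u^2 + 9*u - 14*I)/(u^3 + u^2*(-4 + 5*I) + u*(-4 - 20*I) + 16)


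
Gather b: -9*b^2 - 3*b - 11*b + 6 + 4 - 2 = -9*b^2 - 14*b + 8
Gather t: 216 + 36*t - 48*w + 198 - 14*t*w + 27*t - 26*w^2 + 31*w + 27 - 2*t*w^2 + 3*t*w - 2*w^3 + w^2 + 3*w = t*(-2*w^2 - 11*w + 63) - 2*w^3 - 25*w^2 - 14*w + 441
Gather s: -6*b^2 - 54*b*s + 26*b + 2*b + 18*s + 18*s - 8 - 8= -6*b^2 + 28*b + s*(36 - 54*b) - 16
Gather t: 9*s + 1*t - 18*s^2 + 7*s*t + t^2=-18*s^2 + 9*s + t^2 + t*(7*s + 1)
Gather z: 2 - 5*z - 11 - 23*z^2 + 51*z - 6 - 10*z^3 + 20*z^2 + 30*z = -10*z^3 - 3*z^2 + 76*z - 15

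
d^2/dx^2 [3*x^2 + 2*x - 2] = 6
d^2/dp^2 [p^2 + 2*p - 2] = 2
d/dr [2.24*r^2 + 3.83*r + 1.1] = 4.48*r + 3.83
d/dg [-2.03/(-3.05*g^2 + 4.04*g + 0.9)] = (8.2012 - 12.383*g)/(-3.05*g^2 + 4.04*g + 0.9)^2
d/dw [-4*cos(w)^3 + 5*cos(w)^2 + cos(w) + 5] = (12*cos(w)^2 - 10*cos(w) - 1)*sin(w)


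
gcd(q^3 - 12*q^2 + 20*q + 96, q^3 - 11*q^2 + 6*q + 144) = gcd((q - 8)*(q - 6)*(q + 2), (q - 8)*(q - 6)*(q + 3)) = q^2 - 14*q + 48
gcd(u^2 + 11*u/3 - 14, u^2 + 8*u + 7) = 1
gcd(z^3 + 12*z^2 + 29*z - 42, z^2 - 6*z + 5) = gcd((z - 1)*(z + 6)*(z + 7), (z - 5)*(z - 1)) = z - 1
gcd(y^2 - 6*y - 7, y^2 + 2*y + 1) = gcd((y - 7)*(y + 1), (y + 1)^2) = y + 1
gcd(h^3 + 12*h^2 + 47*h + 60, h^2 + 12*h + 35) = h + 5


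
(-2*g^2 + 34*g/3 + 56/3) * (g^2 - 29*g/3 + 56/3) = -2*g^4 + 92*g^3/3 - 1154*g^2/9 + 280*g/9 + 3136/9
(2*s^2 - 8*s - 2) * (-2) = -4*s^2 + 16*s + 4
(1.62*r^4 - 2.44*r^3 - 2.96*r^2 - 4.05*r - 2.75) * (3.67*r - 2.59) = 5.9454*r^5 - 13.1506*r^4 - 4.5436*r^3 - 7.1971*r^2 + 0.397*r + 7.1225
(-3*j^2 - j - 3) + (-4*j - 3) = -3*j^2 - 5*j - 6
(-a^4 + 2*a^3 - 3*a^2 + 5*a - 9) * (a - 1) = -a^5 + 3*a^4 - 5*a^3 + 8*a^2 - 14*a + 9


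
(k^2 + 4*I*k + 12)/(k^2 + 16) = (k^2 + 4*I*k + 12)/(k^2 + 16)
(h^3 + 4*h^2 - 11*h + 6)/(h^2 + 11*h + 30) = (h^2 - 2*h + 1)/(h + 5)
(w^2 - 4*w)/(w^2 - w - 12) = w/(w + 3)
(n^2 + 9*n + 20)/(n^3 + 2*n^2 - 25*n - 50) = (n + 4)/(n^2 - 3*n - 10)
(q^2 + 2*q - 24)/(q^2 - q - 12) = (q + 6)/(q + 3)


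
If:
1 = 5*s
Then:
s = 1/5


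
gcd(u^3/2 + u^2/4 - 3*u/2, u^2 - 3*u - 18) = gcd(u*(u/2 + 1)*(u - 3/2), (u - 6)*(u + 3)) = 1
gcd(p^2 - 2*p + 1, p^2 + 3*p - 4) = p - 1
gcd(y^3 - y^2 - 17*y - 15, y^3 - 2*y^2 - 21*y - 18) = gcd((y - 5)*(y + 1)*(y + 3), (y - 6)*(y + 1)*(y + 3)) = y^2 + 4*y + 3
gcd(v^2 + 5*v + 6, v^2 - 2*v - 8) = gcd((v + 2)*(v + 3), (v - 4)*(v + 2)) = v + 2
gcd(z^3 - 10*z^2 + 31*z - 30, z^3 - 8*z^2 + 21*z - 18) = z^2 - 5*z + 6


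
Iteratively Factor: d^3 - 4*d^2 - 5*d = (d - 5)*(d^2 + d) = (d - 5)*(d + 1)*(d)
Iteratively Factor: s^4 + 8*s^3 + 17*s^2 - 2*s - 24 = (s + 4)*(s^3 + 4*s^2 + s - 6) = (s + 3)*(s + 4)*(s^2 + s - 2) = (s - 1)*(s + 3)*(s + 4)*(s + 2)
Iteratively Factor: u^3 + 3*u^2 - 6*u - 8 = (u + 1)*(u^2 + 2*u - 8) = (u - 2)*(u + 1)*(u + 4)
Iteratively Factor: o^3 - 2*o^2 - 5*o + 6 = (o - 1)*(o^2 - o - 6) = (o - 1)*(o + 2)*(o - 3)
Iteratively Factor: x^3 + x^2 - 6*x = (x - 2)*(x^2 + 3*x) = x*(x - 2)*(x + 3)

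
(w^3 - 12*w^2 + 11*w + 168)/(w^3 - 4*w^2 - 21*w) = (w - 8)/w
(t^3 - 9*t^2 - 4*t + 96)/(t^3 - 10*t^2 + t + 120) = (t - 4)/(t - 5)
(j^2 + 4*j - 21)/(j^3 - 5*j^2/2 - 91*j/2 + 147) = 2*(j - 3)/(2*j^2 - 19*j + 42)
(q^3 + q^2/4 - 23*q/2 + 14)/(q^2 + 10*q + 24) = (4*q^2 - 15*q + 14)/(4*(q + 6))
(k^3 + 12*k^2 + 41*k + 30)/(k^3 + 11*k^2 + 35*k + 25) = (k + 6)/(k + 5)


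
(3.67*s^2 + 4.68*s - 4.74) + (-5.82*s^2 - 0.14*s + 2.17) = -2.15*s^2 + 4.54*s - 2.57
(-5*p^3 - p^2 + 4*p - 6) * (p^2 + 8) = -5*p^5 - p^4 - 36*p^3 - 14*p^2 + 32*p - 48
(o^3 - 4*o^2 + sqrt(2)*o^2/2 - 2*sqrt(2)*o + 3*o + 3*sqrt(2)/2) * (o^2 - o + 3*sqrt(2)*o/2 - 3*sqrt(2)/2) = o^5 - 5*o^4 + 2*sqrt(2)*o^4 - 10*sqrt(2)*o^3 + 17*o^3/2 - 21*o^2/2 + 14*sqrt(2)*o^2 - 6*sqrt(2)*o + 21*o/2 - 9/2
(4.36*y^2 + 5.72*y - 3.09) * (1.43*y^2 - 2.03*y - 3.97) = 6.2348*y^4 - 0.671200000000001*y^3 - 33.3395*y^2 - 16.4357*y + 12.2673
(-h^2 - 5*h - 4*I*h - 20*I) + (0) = -h^2 - 5*h - 4*I*h - 20*I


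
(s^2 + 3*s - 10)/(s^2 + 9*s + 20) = (s - 2)/(s + 4)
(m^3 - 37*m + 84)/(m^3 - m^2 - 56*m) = (m^2 - 7*m + 12)/(m*(m - 8))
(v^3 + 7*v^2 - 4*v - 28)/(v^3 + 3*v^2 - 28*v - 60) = (v^2 + 5*v - 14)/(v^2 + v - 30)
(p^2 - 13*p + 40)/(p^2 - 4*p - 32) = (p - 5)/(p + 4)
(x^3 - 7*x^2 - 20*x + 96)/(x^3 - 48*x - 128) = (x - 3)/(x + 4)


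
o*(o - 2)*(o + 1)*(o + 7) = o^4 + 6*o^3 - 9*o^2 - 14*o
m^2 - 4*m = m*(m - 4)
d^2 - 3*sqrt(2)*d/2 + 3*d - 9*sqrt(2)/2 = (d + 3)*(d - 3*sqrt(2)/2)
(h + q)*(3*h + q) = 3*h^2 + 4*h*q + q^2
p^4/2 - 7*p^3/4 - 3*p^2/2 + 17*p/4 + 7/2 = (p/2 + 1/2)*(p - 7/2)*(p - 2)*(p + 1)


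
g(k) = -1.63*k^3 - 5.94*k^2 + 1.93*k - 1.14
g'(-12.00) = -559.67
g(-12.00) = 1936.98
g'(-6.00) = -102.83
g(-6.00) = 125.52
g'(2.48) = -57.61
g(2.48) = -57.75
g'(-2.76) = -2.53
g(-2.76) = -17.45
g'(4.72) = -163.08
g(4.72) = -295.77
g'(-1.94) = 6.57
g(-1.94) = -15.34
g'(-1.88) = 6.98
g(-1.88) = -14.93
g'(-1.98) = 6.28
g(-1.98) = -15.60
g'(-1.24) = 9.14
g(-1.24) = -9.56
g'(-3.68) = -20.57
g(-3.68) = -7.45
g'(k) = -4.89*k^2 - 11.88*k + 1.93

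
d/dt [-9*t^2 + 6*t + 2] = 6 - 18*t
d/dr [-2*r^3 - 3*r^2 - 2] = 6*r*(-r - 1)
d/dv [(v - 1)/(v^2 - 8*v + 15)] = (v^2 - 8*v - 2*(v - 4)*(v - 1) + 15)/(v^2 - 8*v + 15)^2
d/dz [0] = 0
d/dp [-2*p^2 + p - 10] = 1 - 4*p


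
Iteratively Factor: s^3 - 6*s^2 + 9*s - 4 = (s - 1)*(s^2 - 5*s + 4) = (s - 1)^2*(s - 4)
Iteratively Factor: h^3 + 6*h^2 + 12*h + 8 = (h + 2)*(h^2 + 4*h + 4) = (h + 2)^2*(h + 2)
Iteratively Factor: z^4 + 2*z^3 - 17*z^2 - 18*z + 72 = (z - 2)*(z^3 + 4*z^2 - 9*z - 36) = (z - 2)*(z + 4)*(z^2 - 9) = (z - 3)*(z - 2)*(z + 4)*(z + 3)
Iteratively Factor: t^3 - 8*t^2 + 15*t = (t)*(t^2 - 8*t + 15) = t*(t - 3)*(t - 5)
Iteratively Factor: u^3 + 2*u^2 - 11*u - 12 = (u - 3)*(u^2 + 5*u + 4) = (u - 3)*(u + 1)*(u + 4)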